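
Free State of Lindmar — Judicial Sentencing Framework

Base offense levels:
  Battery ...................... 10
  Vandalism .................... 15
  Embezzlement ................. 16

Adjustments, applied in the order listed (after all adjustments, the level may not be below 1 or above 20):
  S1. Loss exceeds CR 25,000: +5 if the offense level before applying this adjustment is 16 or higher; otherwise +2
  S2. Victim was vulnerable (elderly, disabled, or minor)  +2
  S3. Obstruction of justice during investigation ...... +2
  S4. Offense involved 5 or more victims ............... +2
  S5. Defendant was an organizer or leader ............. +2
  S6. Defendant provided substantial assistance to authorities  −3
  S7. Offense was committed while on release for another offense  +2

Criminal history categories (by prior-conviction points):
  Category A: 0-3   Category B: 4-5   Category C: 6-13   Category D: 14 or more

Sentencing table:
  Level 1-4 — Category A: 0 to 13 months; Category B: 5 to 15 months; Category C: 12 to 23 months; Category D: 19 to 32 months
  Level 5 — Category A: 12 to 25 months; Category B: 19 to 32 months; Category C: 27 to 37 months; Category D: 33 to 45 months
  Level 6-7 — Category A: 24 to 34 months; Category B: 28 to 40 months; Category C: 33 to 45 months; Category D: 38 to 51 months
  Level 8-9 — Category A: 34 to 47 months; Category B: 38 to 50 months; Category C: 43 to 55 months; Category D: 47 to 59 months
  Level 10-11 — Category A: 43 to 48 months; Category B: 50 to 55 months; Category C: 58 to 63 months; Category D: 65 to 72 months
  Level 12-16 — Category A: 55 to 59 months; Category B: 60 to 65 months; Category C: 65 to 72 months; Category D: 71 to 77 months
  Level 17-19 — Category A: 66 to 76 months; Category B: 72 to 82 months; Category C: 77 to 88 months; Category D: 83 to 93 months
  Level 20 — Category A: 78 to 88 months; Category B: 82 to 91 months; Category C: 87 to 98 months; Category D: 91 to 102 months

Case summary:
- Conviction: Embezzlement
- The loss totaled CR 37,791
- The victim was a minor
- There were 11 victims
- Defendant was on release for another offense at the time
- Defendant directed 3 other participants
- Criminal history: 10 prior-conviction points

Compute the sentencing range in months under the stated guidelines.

Base offense level for embezzlement: 16.
S1 applies (level before this adjustment is 16 ≥ 16, so +5): 16 + 5 = 21.
S2 applies: 21 + 2 = 23.
S3 does not apply.
S4 applies: 23 + 2 = 25.
S5 applies: 25 + 2 = 27.
S6 does not apply.
S7 applies: 27 + 2 = 29.
Level 29 exceeds the maximum of 20; capped at 20.
Final offense level: 20.
Criminal history: 10 prior points → Category C (6-13).
Level 20 falls in the 20 band.
Grid: Level 20 × Category C = 87-98 months.

87-98 months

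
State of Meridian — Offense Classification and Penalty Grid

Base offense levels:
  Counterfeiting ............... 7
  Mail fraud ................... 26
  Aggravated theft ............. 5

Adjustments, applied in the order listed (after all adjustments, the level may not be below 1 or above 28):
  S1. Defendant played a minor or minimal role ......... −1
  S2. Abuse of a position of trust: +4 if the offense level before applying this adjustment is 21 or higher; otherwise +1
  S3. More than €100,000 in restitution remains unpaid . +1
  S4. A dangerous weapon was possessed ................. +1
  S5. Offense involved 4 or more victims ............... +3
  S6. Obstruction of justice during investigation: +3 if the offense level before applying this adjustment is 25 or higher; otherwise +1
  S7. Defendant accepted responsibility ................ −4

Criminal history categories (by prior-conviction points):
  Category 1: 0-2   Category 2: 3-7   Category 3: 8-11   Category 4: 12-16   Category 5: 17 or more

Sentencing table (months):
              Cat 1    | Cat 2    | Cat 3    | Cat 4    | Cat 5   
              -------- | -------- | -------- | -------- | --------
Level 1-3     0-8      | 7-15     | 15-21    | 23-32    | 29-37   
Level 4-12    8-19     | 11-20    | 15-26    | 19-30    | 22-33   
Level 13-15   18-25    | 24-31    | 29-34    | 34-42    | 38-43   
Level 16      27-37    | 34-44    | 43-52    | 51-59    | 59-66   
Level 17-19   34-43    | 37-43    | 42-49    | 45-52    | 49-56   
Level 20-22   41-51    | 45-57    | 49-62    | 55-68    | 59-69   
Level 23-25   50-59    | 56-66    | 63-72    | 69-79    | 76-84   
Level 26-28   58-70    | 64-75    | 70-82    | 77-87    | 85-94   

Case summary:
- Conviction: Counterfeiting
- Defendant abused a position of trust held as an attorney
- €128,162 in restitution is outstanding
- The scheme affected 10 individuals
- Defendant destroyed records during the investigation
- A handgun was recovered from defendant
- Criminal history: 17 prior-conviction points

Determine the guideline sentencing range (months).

38-43 months

Base offense level for counterfeiting: 7.
S2 applies (level before this adjustment is 7 < 21, so +1): 7 + 1 = 8.
S3 applies: 8 + 1 = 9.
S4 applies: 9 + 1 = 10.
S5 applies: 10 + 3 = 13.
S6 applies (level before this adjustment is 13 < 25, so +1): 13 + 1 = 14.
S7 does not apply.
Final offense level: 14.
Criminal history: 17 prior points → Category 5 (17+).
Level 14 falls in the 13-15 band.
Grid: Level 13-15 × Category 5 = 38-43 months.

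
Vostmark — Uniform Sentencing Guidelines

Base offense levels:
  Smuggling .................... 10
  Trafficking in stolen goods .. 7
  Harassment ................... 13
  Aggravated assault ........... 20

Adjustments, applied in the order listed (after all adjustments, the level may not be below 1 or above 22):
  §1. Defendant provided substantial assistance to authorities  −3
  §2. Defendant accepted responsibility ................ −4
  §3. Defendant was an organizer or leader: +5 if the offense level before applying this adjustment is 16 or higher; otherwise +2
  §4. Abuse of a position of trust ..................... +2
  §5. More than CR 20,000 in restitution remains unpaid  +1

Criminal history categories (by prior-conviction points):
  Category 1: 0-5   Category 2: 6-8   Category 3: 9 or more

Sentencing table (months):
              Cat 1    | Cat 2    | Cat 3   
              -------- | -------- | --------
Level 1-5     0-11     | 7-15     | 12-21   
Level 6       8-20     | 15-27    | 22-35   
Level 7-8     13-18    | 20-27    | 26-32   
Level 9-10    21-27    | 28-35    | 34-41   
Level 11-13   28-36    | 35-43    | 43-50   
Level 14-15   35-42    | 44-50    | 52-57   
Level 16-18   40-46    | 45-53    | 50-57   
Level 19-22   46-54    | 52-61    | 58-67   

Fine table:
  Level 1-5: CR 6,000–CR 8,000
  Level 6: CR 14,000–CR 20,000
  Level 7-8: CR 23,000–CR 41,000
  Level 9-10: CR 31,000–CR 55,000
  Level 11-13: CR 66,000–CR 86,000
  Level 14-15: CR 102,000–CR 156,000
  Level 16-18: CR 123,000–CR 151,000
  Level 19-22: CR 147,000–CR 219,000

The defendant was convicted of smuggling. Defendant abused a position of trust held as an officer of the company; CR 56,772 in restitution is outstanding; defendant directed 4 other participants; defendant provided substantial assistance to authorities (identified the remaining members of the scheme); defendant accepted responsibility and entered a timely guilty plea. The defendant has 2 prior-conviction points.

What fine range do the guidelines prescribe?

CR 23,000–CR 41,000

Base offense level for smuggling: 10.
§1 applies: 10 − 3 = 7.
§2 applies: 7 − 4 = 3.
§3 applies (level before this adjustment is 3 < 16, so +2): 3 + 2 = 5.
§4 applies: 5 + 2 = 7.
§5 applies: 7 + 1 = 8.
Final offense level: 8.
Level 8 falls in the 7-8 band.
Fine table: Level 7-8 → CR 23,000–CR 41,000.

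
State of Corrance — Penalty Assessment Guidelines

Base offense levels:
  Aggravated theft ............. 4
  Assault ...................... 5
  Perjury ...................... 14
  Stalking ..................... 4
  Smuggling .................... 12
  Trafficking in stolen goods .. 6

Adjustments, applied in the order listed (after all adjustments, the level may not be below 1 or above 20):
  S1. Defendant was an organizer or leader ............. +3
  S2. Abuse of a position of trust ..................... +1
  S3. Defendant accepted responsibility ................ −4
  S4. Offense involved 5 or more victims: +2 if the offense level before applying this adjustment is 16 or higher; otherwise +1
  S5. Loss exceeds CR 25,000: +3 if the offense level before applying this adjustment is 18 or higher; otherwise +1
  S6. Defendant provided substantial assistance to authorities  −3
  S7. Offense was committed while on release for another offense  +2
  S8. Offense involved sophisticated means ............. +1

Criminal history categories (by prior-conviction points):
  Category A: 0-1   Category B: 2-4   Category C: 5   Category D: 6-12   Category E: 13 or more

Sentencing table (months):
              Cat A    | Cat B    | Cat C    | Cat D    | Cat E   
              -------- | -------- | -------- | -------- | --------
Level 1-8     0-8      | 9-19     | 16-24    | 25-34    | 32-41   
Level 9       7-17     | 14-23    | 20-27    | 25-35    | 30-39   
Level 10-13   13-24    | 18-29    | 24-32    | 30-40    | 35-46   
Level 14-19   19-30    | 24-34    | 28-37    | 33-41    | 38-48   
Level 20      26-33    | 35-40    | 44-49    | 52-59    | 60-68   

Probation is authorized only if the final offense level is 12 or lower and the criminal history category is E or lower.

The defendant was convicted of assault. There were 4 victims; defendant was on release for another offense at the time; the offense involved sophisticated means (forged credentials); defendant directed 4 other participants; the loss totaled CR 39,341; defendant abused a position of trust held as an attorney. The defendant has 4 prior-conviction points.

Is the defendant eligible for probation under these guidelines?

Base offense level for assault: 5.
S1 applies: 5 + 3 = 8.
S2 applies: 8 + 1 = 9.
S5 applies (level before this adjustment is 9 < 18, so +1): 9 + 1 = 10.
S6 does not apply.
S7 applies: 10 + 2 = 12.
S8 applies: 12 + 1 = 13.
Final offense level: 13.
Criminal history: 4 prior points → Category B (2-4).
Level 13 falls in the 10-13 band.
Grid: Level 10-13 × Category B = 18-29 months.
Probation check: level 13 > 12 and category B ≤ E → not eligible.

No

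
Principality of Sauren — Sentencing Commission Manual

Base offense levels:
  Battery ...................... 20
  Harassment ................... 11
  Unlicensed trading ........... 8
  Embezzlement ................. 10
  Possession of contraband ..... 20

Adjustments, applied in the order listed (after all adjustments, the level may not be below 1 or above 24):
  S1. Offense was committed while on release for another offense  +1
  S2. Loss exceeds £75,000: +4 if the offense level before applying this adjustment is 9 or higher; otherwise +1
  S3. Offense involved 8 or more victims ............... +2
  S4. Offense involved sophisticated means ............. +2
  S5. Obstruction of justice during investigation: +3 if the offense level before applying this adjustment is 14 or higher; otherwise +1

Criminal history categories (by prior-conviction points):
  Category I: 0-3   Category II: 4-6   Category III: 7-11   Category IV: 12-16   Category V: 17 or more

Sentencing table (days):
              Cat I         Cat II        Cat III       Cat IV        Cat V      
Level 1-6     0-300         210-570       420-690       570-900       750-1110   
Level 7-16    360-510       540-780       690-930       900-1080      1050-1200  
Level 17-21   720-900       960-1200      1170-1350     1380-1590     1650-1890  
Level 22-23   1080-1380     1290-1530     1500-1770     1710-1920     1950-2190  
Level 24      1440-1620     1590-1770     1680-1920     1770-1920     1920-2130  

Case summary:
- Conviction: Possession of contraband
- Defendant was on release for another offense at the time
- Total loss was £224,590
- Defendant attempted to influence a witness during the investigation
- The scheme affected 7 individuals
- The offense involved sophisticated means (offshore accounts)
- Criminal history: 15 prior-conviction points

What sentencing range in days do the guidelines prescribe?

1770-1920 days

Base offense level for possession of contraband: 20.
S1 applies: 20 + 1 = 21.
S2 applies (level before this adjustment is 21 ≥ 9, so +4): 21 + 4 = 25.
S4 applies: 25 + 2 = 27.
S5 applies (level before this adjustment is 27 ≥ 14, so +3): 27 + 3 = 30.
Level 30 exceeds the maximum of 24; capped at 24.
Final offense level: 24.
Criminal history: 15 prior points → Category IV (12-16).
Level 24 falls in the 24 band.
Grid: Level 24 × Category IV = 1770-1920 days.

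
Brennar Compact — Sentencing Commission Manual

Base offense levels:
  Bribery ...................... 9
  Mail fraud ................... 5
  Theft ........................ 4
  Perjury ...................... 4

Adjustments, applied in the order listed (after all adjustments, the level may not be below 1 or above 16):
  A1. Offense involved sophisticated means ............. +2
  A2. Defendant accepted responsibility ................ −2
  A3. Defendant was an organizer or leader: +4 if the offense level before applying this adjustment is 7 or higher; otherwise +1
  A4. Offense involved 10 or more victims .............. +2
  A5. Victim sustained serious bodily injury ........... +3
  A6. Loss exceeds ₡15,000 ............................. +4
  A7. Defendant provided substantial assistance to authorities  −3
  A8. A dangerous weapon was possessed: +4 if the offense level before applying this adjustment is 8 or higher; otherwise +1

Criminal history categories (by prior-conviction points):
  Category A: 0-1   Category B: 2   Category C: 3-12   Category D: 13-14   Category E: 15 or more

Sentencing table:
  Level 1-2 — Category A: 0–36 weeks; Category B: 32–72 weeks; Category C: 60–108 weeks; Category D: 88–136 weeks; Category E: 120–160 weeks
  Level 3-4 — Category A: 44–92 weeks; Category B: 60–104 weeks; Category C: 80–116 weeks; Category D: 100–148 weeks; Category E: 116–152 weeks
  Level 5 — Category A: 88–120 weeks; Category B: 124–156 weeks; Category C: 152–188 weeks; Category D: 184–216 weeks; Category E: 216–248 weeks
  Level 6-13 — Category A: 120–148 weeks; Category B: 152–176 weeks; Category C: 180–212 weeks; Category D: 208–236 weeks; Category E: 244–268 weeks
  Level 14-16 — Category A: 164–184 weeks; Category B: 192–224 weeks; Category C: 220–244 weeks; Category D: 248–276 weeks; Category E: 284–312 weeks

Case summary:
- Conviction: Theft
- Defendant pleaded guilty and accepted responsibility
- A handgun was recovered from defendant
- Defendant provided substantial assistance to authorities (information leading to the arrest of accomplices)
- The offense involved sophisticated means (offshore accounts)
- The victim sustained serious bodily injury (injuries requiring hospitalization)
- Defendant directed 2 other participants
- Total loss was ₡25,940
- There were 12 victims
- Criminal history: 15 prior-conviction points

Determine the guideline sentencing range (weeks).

284-312 weeks

Base offense level for theft: 4.
A1 applies: 4 + 2 = 6.
A2 applies: 6 − 2 = 4.
A3 applies (level before this adjustment is 4 < 7, so +1): 4 + 1 = 5.
A4 applies: 5 + 2 = 7.
A5 applies: 7 + 3 = 10.
A6 applies: 10 + 4 = 14.
A7 applies: 14 − 3 = 11.
A8 applies (level before this adjustment is 11 ≥ 8, so +4): 11 + 4 = 15.
Final offense level: 15.
Criminal history: 15 prior points → Category E (15+).
Level 15 falls in the 14-16 band.
Grid: Level 14-16 × Category E = 284-312 weeks.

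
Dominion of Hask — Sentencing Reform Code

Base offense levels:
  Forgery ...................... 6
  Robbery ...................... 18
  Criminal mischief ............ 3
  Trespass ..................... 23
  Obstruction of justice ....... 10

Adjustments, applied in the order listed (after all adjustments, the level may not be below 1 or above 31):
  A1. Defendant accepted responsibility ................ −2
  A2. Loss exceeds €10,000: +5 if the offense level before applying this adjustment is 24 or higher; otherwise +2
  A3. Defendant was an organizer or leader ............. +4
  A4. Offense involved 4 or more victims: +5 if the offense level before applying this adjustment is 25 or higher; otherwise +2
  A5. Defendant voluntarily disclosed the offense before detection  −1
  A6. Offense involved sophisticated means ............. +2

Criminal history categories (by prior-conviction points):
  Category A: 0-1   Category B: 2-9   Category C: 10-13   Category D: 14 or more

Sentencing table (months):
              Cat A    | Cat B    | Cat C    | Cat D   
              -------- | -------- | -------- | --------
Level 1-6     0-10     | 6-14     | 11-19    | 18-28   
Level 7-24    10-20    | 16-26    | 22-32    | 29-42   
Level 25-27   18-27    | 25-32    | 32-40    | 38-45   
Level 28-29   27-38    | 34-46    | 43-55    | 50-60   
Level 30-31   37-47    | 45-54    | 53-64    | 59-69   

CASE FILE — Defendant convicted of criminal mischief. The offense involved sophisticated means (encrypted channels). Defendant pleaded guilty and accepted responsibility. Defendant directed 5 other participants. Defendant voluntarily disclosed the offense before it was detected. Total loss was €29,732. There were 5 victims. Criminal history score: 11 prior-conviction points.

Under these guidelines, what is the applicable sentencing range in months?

22-32 months

Base offense level for criminal mischief: 3.
A1 applies: 3 − 2 = 1.
A2 applies (level before this adjustment is 1 < 24, so +2): 1 + 2 = 3.
A3 applies: 3 + 4 = 7.
A4 applies (level before this adjustment is 7 < 25, so +2): 7 + 2 = 9.
A5 applies: 9 − 1 = 8.
A6 applies: 8 + 2 = 10.
Final offense level: 10.
Criminal history: 11 prior points → Category C (10-13).
Level 10 falls in the 7-24 band.
Grid: Level 7-24 × Category C = 22-32 months.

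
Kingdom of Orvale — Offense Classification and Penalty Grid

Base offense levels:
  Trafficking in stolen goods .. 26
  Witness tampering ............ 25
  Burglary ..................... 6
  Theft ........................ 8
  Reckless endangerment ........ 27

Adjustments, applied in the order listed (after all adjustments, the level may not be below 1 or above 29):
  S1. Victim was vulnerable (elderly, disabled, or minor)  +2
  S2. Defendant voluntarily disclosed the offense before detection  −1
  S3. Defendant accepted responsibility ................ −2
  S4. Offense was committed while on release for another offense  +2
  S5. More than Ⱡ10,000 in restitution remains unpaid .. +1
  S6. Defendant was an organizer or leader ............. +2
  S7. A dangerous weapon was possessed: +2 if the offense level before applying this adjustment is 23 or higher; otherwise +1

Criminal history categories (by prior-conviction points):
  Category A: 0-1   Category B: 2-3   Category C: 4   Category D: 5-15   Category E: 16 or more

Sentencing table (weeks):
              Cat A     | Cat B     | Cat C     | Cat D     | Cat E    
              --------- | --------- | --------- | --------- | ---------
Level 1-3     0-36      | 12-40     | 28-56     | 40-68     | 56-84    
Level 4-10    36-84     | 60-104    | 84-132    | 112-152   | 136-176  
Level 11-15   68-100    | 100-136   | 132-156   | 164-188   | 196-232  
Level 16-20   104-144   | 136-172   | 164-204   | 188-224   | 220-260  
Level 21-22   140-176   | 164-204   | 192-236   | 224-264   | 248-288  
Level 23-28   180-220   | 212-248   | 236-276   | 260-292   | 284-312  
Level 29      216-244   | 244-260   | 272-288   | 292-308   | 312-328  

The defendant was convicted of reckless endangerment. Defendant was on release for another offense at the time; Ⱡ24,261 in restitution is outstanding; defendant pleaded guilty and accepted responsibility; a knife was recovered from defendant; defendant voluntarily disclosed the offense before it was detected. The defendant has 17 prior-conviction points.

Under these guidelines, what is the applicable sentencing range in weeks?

Base offense level for reckless endangerment: 27.
S2 applies: 27 − 1 = 26.
S3 applies: 26 − 2 = 24.
S4 applies: 24 + 2 = 26.
S5 applies: 26 + 1 = 27.
S7 applies (level before this adjustment is 27 ≥ 23, so +2): 27 + 2 = 29.
Final offense level: 29.
Criminal history: 17 prior points → Category E (16+).
Level 29 falls in the 29 band.
Grid: Level 29 × Category E = 312-328 weeks.

312-328 weeks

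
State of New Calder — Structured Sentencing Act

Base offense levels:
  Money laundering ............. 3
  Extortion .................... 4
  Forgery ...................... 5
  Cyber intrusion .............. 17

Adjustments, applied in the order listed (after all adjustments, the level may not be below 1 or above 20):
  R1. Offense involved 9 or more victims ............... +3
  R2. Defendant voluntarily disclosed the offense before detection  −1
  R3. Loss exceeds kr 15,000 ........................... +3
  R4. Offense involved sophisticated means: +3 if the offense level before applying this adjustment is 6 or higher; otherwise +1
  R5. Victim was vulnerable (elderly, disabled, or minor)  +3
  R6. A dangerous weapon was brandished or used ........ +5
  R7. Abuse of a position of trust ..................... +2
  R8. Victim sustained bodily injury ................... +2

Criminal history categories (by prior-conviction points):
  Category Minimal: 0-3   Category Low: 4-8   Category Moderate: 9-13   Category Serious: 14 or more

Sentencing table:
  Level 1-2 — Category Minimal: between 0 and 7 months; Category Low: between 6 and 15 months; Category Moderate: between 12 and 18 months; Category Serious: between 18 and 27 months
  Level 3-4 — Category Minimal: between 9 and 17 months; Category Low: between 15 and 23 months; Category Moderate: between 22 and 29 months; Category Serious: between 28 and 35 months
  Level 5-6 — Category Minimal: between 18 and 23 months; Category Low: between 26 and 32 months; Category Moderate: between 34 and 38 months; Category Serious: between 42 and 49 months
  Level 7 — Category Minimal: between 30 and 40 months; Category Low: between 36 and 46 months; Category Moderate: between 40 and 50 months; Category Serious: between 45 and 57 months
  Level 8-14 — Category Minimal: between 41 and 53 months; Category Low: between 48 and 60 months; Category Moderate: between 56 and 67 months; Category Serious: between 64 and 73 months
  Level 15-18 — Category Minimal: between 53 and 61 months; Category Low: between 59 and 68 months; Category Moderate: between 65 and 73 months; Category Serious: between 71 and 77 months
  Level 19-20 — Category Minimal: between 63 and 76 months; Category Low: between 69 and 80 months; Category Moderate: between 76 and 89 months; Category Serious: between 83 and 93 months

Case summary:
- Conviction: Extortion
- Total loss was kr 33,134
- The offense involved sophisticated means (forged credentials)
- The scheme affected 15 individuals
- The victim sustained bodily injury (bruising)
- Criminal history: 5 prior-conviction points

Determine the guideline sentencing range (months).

59-68 months

Base offense level for extortion: 4.
R1 applies: 4 + 3 = 7.
R3 applies: 7 + 3 = 10.
R4 applies (level before this adjustment is 10 ≥ 6, so +3): 10 + 3 = 13.
R5 does not apply.
R6 does not apply.
R8 applies: 13 + 2 = 15.
Final offense level: 15.
Criminal history: 5 prior points → Category Low (4-8).
Level 15 falls in the 15-18 band.
Grid: Level 15-18 × Category Low = 59-68 months.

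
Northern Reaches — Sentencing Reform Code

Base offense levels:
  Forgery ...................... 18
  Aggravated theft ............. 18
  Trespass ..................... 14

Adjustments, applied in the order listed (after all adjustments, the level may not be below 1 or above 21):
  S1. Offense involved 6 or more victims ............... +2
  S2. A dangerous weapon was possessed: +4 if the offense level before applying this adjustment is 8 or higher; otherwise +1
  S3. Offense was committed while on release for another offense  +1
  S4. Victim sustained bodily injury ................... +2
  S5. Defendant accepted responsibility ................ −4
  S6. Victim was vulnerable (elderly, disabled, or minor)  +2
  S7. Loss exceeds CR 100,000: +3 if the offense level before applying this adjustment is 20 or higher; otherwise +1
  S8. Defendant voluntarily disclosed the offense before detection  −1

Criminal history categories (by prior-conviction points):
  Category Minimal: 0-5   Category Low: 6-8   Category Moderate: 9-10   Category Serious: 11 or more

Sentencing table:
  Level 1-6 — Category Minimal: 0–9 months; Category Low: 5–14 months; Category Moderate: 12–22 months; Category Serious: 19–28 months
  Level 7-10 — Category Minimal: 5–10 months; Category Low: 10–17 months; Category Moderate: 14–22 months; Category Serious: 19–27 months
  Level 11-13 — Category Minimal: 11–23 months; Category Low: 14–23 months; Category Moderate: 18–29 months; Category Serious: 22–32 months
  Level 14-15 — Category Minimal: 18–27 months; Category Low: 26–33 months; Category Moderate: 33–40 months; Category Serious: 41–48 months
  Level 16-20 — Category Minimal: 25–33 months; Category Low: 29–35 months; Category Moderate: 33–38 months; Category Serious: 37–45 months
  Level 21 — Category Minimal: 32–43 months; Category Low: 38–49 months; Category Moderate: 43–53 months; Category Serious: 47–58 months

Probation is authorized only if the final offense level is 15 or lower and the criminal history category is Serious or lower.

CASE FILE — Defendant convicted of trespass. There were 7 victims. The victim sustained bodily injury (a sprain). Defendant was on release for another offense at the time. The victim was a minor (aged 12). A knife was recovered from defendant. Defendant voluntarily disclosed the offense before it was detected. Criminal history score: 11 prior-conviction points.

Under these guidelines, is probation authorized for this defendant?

Base offense level for trespass: 14.
S1 applies: 14 + 2 = 16.
S2 applies (level before this adjustment is 16 ≥ 8, so +4): 16 + 4 = 20.
S3 applies: 20 + 1 = 21.
S4 applies: 21 + 2 = 23.
S5 does not apply.
S6 applies: 23 + 2 = 25.
S7 does not apply.
S8 applies: 25 − 1 = 24.
Level 24 exceeds the maximum of 21; capped at 21.
Final offense level: 21.
Criminal history: 11 prior points → Category Serious (11+).
Level 21 falls in the 21 band.
Grid: Level 21 × Category Serious = 47-58 months.
Probation check: level 21 > 15 and category Serious ≤ Serious → not eligible.

No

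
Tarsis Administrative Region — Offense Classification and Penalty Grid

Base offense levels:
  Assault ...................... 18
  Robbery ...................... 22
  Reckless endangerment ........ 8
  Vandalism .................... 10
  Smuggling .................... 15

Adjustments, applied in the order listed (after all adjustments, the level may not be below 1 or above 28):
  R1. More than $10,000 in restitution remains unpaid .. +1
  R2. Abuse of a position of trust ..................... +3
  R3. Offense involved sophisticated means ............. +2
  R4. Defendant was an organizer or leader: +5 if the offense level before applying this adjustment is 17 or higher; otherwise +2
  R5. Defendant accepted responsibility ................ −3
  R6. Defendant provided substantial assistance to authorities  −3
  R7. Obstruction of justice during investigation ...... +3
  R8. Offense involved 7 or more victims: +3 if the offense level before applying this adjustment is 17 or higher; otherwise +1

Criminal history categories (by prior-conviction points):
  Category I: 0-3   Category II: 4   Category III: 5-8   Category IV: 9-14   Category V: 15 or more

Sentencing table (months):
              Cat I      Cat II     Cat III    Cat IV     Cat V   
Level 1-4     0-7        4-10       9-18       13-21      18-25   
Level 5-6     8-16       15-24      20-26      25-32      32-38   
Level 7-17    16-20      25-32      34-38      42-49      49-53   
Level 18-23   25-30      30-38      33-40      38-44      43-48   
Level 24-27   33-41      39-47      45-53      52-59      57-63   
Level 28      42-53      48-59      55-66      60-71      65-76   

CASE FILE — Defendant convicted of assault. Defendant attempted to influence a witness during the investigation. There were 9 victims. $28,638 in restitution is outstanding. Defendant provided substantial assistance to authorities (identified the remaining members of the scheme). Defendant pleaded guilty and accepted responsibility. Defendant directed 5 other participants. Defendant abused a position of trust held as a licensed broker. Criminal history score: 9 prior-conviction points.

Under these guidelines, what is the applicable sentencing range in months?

52-59 months

Base offense level for assault: 18.
R1 applies: 18 + 1 = 19.
R2 applies: 19 + 3 = 22.
R4 applies (level before this adjustment is 22 ≥ 17, so +5): 22 + 5 = 27.
R5 applies: 27 − 3 = 24.
R6 applies: 24 − 3 = 21.
R7 applies: 21 + 3 = 24.
R8 applies (level before this adjustment is 24 ≥ 17, so +3): 24 + 3 = 27.
Final offense level: 27.
Criminal history: 9 prior points → Category IV (9-14).
Level 27 falls in the 24-27 band.
Grid: Level 24-27 × Category IV = 52-59 months.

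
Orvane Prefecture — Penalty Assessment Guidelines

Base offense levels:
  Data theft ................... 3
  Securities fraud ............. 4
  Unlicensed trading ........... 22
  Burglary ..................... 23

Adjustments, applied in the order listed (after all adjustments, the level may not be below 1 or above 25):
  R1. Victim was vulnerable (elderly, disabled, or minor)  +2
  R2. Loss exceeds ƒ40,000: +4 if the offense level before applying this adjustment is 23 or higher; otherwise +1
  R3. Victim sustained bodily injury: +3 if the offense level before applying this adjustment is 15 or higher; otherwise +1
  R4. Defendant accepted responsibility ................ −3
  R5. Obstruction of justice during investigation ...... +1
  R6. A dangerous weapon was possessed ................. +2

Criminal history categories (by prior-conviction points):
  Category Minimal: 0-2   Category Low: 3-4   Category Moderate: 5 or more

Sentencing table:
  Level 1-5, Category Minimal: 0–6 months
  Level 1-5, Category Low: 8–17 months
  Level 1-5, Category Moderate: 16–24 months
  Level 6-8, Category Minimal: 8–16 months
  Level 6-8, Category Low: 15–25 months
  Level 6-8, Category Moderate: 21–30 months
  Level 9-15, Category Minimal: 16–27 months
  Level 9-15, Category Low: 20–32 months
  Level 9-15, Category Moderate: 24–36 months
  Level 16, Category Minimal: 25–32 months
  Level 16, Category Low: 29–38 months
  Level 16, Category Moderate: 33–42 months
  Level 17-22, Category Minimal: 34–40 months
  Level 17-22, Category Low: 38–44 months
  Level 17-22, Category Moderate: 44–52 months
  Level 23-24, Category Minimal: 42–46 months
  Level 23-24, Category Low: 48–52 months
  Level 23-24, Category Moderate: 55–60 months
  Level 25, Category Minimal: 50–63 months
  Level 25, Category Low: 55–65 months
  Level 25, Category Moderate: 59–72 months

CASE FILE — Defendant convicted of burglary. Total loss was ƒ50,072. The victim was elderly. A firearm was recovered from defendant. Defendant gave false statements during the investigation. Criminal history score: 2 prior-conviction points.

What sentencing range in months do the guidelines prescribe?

50-63 months

Base offense level for burglary: 23.
R1 applies: 23 + 2 = 25.
R2 applies (level before this adjustment is 25 ≥ 23, so +4): 25 + 4 = 29.
R3 does not apply.
R4 does not apply.
R5 applies: 29 + 1 = 30.
R6 applies: 30 + 2 = 32.
Level 32 exceeds the maximum of 25; capped at 25.
Final offense level: 25.
Criminal history: 2 prior points → Category Minimal (0-2).
Level 25 falls in the 25 band.
Grid: Level 25 × Category Minimal = 50-63 months.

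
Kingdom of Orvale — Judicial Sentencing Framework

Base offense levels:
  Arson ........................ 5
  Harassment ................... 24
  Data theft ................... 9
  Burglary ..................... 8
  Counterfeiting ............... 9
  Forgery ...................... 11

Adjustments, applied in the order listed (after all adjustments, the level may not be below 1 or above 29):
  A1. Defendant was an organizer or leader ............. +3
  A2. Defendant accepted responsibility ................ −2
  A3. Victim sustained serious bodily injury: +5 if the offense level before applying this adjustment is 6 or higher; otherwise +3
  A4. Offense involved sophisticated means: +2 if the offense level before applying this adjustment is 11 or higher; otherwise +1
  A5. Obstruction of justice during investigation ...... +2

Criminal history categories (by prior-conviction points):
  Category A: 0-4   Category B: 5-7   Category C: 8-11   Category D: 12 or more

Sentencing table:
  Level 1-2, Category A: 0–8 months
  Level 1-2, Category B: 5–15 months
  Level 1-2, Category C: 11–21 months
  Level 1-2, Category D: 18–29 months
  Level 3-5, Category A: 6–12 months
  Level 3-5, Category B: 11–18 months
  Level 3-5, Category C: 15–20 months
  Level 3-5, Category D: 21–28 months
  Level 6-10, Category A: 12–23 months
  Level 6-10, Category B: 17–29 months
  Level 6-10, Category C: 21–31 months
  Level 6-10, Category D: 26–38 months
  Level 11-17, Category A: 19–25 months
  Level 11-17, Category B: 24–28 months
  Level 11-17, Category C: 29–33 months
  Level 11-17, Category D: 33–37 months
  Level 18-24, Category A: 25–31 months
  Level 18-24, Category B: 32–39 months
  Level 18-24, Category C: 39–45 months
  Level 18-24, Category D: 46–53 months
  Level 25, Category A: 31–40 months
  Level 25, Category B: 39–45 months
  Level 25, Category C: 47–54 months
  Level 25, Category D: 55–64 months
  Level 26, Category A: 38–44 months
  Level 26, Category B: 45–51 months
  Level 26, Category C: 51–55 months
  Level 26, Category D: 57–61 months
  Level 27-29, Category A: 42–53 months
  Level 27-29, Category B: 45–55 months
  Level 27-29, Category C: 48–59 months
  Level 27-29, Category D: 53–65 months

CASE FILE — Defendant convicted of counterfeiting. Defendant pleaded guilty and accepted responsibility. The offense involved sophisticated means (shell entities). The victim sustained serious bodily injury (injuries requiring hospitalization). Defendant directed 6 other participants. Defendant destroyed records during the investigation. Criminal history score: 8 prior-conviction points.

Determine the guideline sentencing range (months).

39-45 months

Base offense level for counterfeiting: 9.
A1 applies: 9 + 3 = 12.
A2 applies: 12 − 2 = 10.
A3 applies (level before this adjustment is 10 ≥ 6, so +5): 10 + 5 = 15.
A4 applies (level before this adjustment is 15 ≥ 11, so +2): 15 + 2 = 17.
A5 applies: 17 + 2 = 19.
Final offense level: 19.
Criminal history: 8 prior points → Category C (8-11).
Level 19 falls in the 18-24 band.
Grid: Level 18-24 × Category C = 39-45 months.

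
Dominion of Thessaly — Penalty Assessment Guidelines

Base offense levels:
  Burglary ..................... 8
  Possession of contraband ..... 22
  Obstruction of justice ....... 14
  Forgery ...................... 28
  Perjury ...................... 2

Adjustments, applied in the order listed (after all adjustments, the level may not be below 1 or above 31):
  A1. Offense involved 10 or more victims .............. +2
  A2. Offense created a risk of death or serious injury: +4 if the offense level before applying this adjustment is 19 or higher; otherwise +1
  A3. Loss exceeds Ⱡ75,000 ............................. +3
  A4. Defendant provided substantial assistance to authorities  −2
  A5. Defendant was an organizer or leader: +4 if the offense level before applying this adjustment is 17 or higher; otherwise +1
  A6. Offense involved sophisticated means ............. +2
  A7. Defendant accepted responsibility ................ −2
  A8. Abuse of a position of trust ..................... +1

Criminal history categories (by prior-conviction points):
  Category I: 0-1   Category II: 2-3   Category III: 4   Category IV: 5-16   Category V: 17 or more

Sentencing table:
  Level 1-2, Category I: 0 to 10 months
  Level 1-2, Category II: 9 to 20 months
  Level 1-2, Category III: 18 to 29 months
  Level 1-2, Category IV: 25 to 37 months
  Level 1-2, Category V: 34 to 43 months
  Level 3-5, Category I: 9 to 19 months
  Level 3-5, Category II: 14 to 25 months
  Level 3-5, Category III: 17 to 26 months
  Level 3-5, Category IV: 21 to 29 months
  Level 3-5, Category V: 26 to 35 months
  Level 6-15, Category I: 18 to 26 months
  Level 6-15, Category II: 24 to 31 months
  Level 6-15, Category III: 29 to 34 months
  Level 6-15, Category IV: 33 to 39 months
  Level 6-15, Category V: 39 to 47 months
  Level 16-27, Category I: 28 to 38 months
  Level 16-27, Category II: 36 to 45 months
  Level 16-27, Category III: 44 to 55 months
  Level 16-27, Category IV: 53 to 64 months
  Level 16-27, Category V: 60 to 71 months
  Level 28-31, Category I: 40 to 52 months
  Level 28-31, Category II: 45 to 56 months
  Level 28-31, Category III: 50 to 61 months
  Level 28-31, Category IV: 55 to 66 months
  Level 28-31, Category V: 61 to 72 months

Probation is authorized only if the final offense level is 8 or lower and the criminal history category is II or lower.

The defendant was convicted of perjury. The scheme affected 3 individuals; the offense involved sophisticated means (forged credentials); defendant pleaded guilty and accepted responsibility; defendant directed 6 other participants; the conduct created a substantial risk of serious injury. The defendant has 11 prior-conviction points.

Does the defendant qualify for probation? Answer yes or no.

Base offense level for perjury: 2.
A1 does not apply.
A2 applies (level before this adjustment is 2 < 19, so +1): 2 + 1 = 3.
A4 does not apply.
A5 applies (level before this adjustment is 3 < 17, so +1): 3 + 1 = 4.
A6 applies: 4 + 2 = 6.
A7 applies: 6 − 2 = 4.
A8 does not apply.
Final offense level: 4.
Criminal history: 11 prior points → Category IV (5-16).
Level 4 falls in the 3-5 band.
Grid: Level 3-5 × Category IV = 21-29 months.
Probation check: level 4 ≤ 8 and category IV > II → not eligible.

No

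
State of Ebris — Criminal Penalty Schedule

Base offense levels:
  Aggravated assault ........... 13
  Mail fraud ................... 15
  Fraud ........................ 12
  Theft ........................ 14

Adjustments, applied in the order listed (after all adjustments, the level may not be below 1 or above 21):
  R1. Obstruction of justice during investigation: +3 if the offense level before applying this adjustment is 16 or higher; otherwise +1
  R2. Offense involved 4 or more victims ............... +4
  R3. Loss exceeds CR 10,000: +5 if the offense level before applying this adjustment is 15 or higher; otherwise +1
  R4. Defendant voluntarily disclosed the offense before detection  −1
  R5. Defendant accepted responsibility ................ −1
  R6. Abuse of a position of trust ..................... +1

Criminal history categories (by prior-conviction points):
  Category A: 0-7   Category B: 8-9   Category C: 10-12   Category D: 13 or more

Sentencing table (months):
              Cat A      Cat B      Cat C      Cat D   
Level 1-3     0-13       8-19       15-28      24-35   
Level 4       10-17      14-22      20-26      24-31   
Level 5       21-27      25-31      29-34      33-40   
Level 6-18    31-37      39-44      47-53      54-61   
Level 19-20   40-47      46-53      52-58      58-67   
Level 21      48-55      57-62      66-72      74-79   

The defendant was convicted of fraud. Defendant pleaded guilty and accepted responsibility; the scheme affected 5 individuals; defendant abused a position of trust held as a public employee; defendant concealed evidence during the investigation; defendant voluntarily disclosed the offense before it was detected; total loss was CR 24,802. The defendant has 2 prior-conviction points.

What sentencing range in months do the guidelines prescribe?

Base offense level for fraud: 12.
R1 applies (level before this adjustment is 12 < 16, so +1): 12 + 1 = 13.
R2 applies: 13 + 4 = 17.
R3 applies (level before this adjustment is 17 ≥ 15, so +5): 17 + 5 = 22.
R4 applies: 22 − 1 = 21.
R5 applies: 21 − 1 = 20.
R6 applies: 20 + 1 = 21.
Final offense level: 21.
Criminal history: 2 prior points → Category A (0-7).
Level 21 falls in the 21 band.
Grid: Level 21 × Category A = 48-55 months.

48-55 months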